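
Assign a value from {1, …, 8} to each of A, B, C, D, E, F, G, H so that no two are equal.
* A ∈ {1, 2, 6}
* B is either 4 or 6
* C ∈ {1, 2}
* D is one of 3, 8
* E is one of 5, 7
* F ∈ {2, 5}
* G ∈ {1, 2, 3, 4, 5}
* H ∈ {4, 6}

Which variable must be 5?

F

Among the 8 variables, 7 fits only E (and all 8 values in {1, 2, 3, 4, 5, 6, 7, 8} must be used), so E = 7.
Among the 7 still-open variables, 8 fits only D (and all 7 values in {1, 2, 3, 4, 5, 6, 8} must be used), so D = 8.
Among the 6 still-open variables, 3 fits only G (and all 6 values in {1, 2, 3, 4, 5, 6} must be used), so G = 3.
The 5 still-open variables draw from only 5 values {1, 2, 4, 5, 6}, so each is used; only F can be 5, hence F = 5.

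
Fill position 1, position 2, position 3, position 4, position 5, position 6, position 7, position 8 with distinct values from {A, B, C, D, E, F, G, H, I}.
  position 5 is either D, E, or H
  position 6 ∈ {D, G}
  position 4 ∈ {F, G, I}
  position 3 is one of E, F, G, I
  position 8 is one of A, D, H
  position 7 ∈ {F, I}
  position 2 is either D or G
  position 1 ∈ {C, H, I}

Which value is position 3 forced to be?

Among the 8 variables, A fits only position 8 (and all 8 values in {A, C, D, E, F, G, H, I} must be used), so position 8 = A.
The 7 still-open variables together cover exactly {C, D, E, F, G, H, I} — 7 values for 7 variables — and C appears only in position 1's list, so position 1 = C.
The 6 still-open variables draw from only 6 values {D, E, F, G, H, I}, so each is used; only position 5 can be H, hence position 5 = H.
Among the 5 still-open variables, E fits only position 3 (and all 5 values in {D, E, F, G, I} must be used), so position 3 = E.

E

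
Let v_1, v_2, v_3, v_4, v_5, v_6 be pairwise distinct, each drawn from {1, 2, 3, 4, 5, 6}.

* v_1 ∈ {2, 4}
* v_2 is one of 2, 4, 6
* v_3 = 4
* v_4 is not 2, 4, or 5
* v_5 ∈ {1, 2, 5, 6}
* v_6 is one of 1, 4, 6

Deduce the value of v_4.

3

v_3 has just one choice, so v_3 = 4. Eliminate 4 elsewhere: v_1, v_2, v_6.
v_1 must be 2 (only option left). So v_2, v_5 can't be 2.
v_2's domain is down to {6}, so v_2 = 6. So v_4, v_5, v_6 can't be 6.
v_6's domain is down to {1}, so v_6 = 1. So v_4, v_5 can't be 1.
So v_4 = 3.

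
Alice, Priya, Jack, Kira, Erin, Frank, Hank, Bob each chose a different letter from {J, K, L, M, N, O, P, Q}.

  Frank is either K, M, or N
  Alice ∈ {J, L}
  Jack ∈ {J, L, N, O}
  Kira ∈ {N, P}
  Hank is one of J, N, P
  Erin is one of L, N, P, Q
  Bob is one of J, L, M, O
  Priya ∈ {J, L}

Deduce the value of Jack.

The 8 variables together cover exactly {J, K, L, M, N, O, P, Q} — 8 values for 8 variables — and K appears only in Frank's list, so Frank = K.
Among the 7 still-open variables, M fits only Bob (and all 7 values in {J, L, M, N, O, P, Q} must be used), so Bob = M.
The 6 still-open variables together cover exactly {J, L, N, O, P, Q} — 6 values for 6 variables — and O appears only in Jack's list, so Jack = O.

O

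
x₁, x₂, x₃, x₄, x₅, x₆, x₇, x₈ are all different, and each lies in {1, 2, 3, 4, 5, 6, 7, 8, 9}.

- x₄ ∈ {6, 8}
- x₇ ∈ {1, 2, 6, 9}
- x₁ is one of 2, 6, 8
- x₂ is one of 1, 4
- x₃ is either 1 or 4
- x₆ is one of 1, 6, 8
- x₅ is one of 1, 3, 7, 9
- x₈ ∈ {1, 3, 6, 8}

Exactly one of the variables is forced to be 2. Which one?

x₁

The 8 variables draw from only 8 values {1, 2, 3, 4, 6, 7, 8, 9}, so each is used; only x₅ can be 7, hence x₅ = 7.
The 7 still-open variables together cover exactly {1, 2, 3, 4, 6, 8, 9} — 7 values for 7 variables — and 3 appears only in x₈'s list, so x₈ = 3.
Among the 6 still-open variables, 9 fits only x₇ (and all 6 values in {1, 2, 4, 6, 8, 9} must be used), so x₇ = 9.
The 5 still-open variables together cover exactly {1, 2, 4, 6, 8} — 5 values for 5 variables — and 2 appears only in x₁'s list, so x₁ = 2.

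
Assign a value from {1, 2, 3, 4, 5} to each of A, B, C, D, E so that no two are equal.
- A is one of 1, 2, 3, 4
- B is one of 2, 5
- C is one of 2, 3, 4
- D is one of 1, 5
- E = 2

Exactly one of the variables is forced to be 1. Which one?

D

E's domain is down to {2}, so E = 2. Remove 2 from A, B, C.
That leaves B = 5. So D can't be 5.
So 1 goes to D.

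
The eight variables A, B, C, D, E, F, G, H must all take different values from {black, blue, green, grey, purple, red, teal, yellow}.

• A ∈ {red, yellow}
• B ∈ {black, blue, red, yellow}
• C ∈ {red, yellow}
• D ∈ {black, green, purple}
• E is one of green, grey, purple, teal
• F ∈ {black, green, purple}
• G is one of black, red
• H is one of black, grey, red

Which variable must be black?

The 8 variables together cover exactly {black, blue, green, grey, purple, red, teal, yellow} — 8 values for 8 variables — and blue appears only in B's list, so B = blue.
The 7 still-open variables draw from only 7 values {black, green, grey, purple, red, teal, yellow}, so each is used; only E can be teal, hence E = teal.
The 6 still-open variables draw from only 6 values {black, green, grey, purple, red, yellow}, so each is used; only H can be grey, hence H = grey.
A and C share exactly the 2 values {red, yellow}; by pigeonhole those values go to them, so strike red, yellow from G.
So black goes to G.

G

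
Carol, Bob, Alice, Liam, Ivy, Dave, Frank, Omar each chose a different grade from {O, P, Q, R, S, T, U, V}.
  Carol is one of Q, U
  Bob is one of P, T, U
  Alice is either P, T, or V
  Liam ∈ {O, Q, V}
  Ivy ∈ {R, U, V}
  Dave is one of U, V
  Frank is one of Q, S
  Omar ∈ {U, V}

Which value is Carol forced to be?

The 8 variables together cover exactly {O, P, Q, R, S, T, U, V} — 8 values for 8 variables — and O appears only in Liam's list, so Liam = O.
Among the 7 still-open variables, R fits only Ivy (and all 7 values in {P, Q, R, S, T, U, V} must be used), so Ivy = R.
The 6 still-open variables together cover exactly {P, Q, S, T, U, V} — 6 values for 6 variables — and S appears only in Frank's list, so Frank = S.
The 5 still-open variables draw from only 5 values {P, Q, T, U, V}, so each is used; only Carol can be Q, hence Carol = Q.

Q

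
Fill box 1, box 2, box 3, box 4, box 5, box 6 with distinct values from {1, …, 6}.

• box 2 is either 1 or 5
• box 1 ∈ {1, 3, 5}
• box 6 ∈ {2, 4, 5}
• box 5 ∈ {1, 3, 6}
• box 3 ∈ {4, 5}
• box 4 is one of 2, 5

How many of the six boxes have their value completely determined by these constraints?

Among the 6 variables, 6 fits only box 5 (and all 6 values in {1, 2, 3, 4, 5, 6} must be used), so box 5 = 6.
The 5 still-open variables together cover exactly {1, 2, 3, 4, 5} — 5 values for 5 variables — and 3 appears only in box 1's list, so box 1 = 3.
Among the 4 still-open variables, 1 fits only box 2 (and all 4 values in {1, 2, 4, 5} must be used), so box 2 = 1.
Determined: box 1=3, box 2=1, box 5=6. The other boxes each still have more than one consistent value. That makes 3.

3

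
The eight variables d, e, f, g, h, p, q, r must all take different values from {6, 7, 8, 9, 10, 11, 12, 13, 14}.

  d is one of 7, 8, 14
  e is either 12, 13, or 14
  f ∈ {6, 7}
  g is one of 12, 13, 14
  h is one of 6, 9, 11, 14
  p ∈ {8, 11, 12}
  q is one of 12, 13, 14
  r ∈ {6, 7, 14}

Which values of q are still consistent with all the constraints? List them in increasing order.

Among the 8 variables, 9 fits only h (and all 8 values in {6, 7, 8, 9, 11, 12, 13, 14} must be used), so h = 9.
The 7 still-open variables together cover exactly {6, 7, 8, 11, 12, 13, 14} — 7 values for 7 variables — and 11 appears only in p's list, so p = 11.
The 6 still-open variables together cover exactly {6, 7, 8, 12, 13, 14} — 6 values for 6 variables — and 8 appears only in d's list, so d = 8.
e, g, q share exactly the 3 values {12, 13, 14}; by pigeonhole those values go to them, so strike 12, 13, 14 from r.
No further eliminations apply; q can still be any of 12, 13, 14.

12, 13, 14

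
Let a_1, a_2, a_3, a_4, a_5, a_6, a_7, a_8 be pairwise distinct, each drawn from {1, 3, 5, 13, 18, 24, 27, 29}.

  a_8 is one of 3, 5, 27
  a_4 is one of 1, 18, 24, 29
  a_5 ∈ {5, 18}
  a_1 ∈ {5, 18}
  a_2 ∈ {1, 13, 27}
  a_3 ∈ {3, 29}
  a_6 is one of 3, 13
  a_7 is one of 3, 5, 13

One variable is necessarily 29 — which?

Among the 8 variables, 24 fits only a_4 (and all 8 values in {1, 3, 5, 13, 18, 24, 27, 29} must be used), so a_4 = 24.
Among the 7 still-open variables, 1 fits only a_2 (and all 7 values in {1, 3, 5, 13, 18, 27, 29} must be used), so a_2 = 1.
The 6 still-open variables together cover exactly {3, 5, 13, 18, 27, 29} — 6 values for 6 variables — and 27 appears only in a_8's list, so a_8 = 27.
Among the 5 still-open variables, 29 fits only a_3 (and all 5 values in {3, 5, 13, 18, 29} must be used), so a_3 = 29.

a_3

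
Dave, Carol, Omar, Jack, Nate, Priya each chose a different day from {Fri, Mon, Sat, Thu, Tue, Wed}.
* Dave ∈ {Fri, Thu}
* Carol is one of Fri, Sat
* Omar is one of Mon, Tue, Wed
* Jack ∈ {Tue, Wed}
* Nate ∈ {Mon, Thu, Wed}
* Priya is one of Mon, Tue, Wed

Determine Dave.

The 6 variables together cover exactly {Fri, Mon, Sat, Thu, Tue, Wed} — 6 values for 6 variables — and Sat appears only in Carol's list, so Carol = Sat.
The 5 still-open variables together cover exactly {Fri, Mon, Thu, Tue, Wed} — 5 values for 5 variables — and Fri appears only in Dave's list, so Dave = Fri.

Fri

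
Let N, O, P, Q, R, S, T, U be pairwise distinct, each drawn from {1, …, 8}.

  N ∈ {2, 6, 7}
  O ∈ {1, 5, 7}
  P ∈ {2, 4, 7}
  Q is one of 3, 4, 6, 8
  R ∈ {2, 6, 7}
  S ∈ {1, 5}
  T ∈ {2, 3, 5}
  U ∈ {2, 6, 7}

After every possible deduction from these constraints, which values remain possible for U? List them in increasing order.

2, 6, 7

The 8 variables draw from only 8 values {1, 2, 3, 4, 5, 6, 7, 8}, so each is used; only Q can be 8, hence Q = 8.
The 7 still-open variables draw from only 7 values {1, 2, 3, 4, 5, 6, 7}, so each is used; only T can be 3, hence T = 3.
The 6 still-open variables together cover exactly {1, 2, 4, 5, 6, 7} — 6 values for 6 variables — and 4 appears only in P's list, so P = 4.
N, R, U between them cover only {2, 6, 7} — a naked triple. Remove those values from O.
No further eliminations apply; U can still be any of 2, 6, 7.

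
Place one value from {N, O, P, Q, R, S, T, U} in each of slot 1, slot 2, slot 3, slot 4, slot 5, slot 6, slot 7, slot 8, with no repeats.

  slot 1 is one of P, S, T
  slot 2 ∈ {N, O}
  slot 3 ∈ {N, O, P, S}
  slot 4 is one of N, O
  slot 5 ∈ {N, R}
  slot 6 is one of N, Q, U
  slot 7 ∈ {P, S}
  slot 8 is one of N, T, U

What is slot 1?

The 8 variables together cover exactly {N, O, P, Q, R, S, T, U} — 8 values for 8 variables — and Q appears only in slot 6's list, so slot 6 = Q.
Among the 7 still-open variables, R fits only slot 5 (and all 7 values in {N, O, P, R, S, T, U} must be used), so slot 5 = R.
The 6 still-open variables draw from only 6 values {N, O, P, S, T, U}, so each is used; only slot 8 can be U, hence slot 8 = U.
Among the 5 still-open variables, T fits only slot 1 (and all 5 values in {N, O, P, S, T} must be used), so slot 1 = T.

T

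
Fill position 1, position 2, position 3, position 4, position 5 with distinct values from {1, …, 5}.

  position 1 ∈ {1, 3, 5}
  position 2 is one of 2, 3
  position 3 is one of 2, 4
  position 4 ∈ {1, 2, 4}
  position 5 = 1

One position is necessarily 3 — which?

position 2

position 5's domain is down to {1}, so position 5 = 1. Eliminate 1 elsewhere: position 1, position 4.
The 4 still-open variables together cover exactly {2, 3, 4, 5} — 4 values for 4 variables — and 5 appears only in position 1's list, so position 1 = 5.
Among the 3 still-open variables, 3 fits only position 2 (and all 3 values in {2, 3, 4} must be used), so position 2 = 3.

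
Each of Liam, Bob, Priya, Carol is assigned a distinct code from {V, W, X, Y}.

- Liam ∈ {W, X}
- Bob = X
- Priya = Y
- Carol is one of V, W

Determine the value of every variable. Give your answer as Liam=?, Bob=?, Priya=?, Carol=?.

Bob must be X (only option left). Strike X from Liam.
That leaves Priya = Y.
Liam must be W (only option left). Strike W from Carol.
Carol has just one choice, so Carol = V.

Liam=W, Bob=X, Priya=Y, Carol=V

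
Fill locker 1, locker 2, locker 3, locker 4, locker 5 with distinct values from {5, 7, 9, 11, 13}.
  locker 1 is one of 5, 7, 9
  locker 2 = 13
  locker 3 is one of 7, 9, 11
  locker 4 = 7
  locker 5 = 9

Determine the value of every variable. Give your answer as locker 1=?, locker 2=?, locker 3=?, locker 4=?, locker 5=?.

locker 2 must be 13 (only option left).
locker 4's domain is down to {7}, so locker 4 = 7. Strike 7 from locker 1, locker 3.
locker 5's domain is down to {9}, so locker 5 = 9. Eliminate 9 elsewhere: locker 1, locker 3.
locker 1 must be 5 (only option left).
locker 3 has just one choice, so locker 3 = 11.

locker 1=5, locker 2=13, locker 3=11, locker 4=7, locker 5=9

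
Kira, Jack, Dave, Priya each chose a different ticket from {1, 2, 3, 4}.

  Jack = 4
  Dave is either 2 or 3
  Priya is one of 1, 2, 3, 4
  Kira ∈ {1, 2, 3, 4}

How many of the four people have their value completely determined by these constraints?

1

Jack has just one choice, so Jack = 4. Remove 4 from Kira, Priya.
Determined: Jack=4. The other people each still have more than one consistent value. That makes 1.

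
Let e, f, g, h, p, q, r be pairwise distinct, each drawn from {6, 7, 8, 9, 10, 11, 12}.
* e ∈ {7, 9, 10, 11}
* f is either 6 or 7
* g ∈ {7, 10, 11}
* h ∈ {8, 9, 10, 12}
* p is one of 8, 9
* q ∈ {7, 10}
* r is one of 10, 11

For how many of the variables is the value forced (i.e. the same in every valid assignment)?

4

The 7 variables together cover exactly {6, 7, 8, 9, 10, 11, 12} — 7 values for 7 variables — and 6 appears only in f's list, so f = 6.
Among the 6 still-open variables, 12 fits only h (and all 6 values in {7, 8, 9, 10, 11, 12} must be used), so h = 12.
The 5 still-open variables together cover exactly {7, 8, 9, 10, 11} — 5 values for 5 variables — and 8 appears only in p's list, so p = 8.
Among the 4 still-open variables, 9 fits only e (and all 4 values in {7, 9, 10, 11} must be used), so e = 9.
Determined: e=9, f=6, h=12, p=8. The other variables each still have more than one consistent value. That makes 4.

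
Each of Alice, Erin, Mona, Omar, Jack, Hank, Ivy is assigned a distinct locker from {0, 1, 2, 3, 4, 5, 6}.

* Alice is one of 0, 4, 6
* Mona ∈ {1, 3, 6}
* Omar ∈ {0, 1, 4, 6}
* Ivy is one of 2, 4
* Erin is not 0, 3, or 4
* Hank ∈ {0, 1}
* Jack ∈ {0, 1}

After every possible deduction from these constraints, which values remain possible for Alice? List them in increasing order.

The 7 variables together cover exactly {0, 1, 2, 3, 4, 5, 6} — 7 values for 7 variables — and 3 appears only in Mona's list, so Mona = 3.
Among the 6 still-open variables, 5 fits only Erin (and all 6 values in {0, 1, 2, 4, 5, 6} must be used), so Erin = 5.
The 5 still-open variables draw from only 5 values {0, 1, 2, 4, 6}, so each is used; only Ivy can be 2, hence Ivy = 2.
The 2 variables Jack and Hank are confined to {0, 1}, which locks those values in; drop them from Alice, Omar.
No further eliminations apply; Alice can still be any of 4, 6.

4, 6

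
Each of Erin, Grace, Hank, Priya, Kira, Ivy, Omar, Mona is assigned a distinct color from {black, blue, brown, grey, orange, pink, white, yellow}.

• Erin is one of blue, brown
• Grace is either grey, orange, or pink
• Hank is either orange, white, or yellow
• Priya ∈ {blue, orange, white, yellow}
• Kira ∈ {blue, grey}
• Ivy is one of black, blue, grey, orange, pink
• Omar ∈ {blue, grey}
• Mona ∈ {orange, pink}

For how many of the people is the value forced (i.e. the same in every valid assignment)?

Among the 8 variables, black fits only Ivy (and all 8 values in {black, blue, brown, grey, orange, pink, white, yellow} must be used), so Ivy = black.
Among the 7 still-open variables, brown fits only Erin (and all 7 values in {blue, brown, grey, orange, pink, white, yellow} must be used), so Erin = brown.
Kira and Omar share exactly the 2 values {blue, grey}; by pigeonhole those values go to them, so strike blue, grey from Grace, Priya.
Grace and Mona share exactly the 2 values {orange, pink}; by pigeonhole those values go to them, so strike orange, pink from Hank, Priya.
Determined: Erin=brown, Ivy=black. The other people each still have more than one consistent value. That makes 2.

2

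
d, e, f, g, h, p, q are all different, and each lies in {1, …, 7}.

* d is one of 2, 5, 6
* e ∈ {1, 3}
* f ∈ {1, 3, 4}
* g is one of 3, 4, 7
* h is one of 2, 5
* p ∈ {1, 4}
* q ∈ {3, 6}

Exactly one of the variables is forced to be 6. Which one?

The 7 variables together cover exactly {1, 2, 3, 4, 5, 6, 7} — 7 values for 7 variables — and 7 appears only in g's list, so g = 7.
e, f, p between them cover only {1, 3, 4} — a naked triple. Remove those values from q.
So 6 goes to q.

q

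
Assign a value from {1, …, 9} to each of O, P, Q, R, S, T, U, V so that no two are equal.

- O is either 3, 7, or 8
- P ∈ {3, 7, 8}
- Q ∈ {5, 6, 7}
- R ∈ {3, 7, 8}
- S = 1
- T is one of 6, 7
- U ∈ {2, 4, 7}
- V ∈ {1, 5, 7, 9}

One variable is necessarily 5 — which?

Q

S has just one choice, so S = 1. Remove 1 from V.
O, P, R between them cover only {3, 7, 8} — a naked triple. Remove those values from Q, T, U, V.
T has just one choice, so T = 6. Strike 6 from Q.
So 5 goes to Q.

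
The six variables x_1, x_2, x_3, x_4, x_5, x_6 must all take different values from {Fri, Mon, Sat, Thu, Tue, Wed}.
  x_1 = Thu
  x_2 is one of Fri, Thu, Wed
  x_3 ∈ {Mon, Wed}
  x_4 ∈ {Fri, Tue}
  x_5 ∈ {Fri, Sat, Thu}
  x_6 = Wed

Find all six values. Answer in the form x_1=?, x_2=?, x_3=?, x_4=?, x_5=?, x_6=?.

x_1=Thu, x_2=Fri, x_3=Mon, x_4=Tue, x_5=Sat, x_6=Wed

x_1 must be Thu (only option left). Remove Thu from x_2, x_5.
x_6 must be Wed (only option left). Eliminate Wed elsewhere: x_2, x_3.
That leaves x_2 = Fri. Remove Fri from x_4, x_5.
That leaves x_3 = Mon.
x_4 has just one choice, so x_4 = Tue.
x_5's domain is down to {Sat}, so x_5 = Sat.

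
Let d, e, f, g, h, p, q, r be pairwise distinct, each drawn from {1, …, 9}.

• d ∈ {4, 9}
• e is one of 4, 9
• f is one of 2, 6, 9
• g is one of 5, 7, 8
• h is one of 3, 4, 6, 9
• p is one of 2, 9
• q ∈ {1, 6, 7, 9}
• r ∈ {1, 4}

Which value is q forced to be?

d and e share exactly the 2 values {4, 9}; by pigeonhole those values go to them, so strike 4, 9 from f, h, p, q, r.
p must be 2 (only option left). Eliminate 2 elsewhere: f.
r's domain is down to {1}, so r = 1. So q can't be 1.
f has just one choice, so f = 6. Strike 6 from h, q.
So q = 7.

7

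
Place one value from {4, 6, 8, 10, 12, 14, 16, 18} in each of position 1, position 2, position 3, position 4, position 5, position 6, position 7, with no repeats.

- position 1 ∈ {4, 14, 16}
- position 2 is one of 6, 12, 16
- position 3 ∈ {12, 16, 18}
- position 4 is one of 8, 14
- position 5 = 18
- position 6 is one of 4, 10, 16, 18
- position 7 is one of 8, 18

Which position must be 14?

position 4

position 5's domain is down to {18}, so position 5 = 18. So position 3, position 6, position 7 can't be 18.
position 7's domain is down to {8}, so position 7 = 8. Remove 8 from position 4.
So 14 goes to position 4.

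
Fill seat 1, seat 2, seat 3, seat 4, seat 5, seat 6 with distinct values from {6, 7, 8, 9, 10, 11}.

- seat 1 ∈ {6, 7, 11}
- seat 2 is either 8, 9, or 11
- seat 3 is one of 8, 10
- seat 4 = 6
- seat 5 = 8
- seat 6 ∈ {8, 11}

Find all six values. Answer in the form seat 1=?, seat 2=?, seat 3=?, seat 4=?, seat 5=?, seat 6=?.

seat 4 must be 6 (only option left). Remove 6 from seat 1.
seat 5 has just one choice, so seat 5 = 8. Eliminate 8 elsewhere: seat 2, seat 3, seat 6.
seat 6's domain is down to {11}, so seat 6 = 11. So seat 1, seat 2 can't be 11.
seat 1 must be 7 (only option left).
seat 2 must be 9 (only option left).
seat 3 has just one choice, so seat 3 = 10.

seat 1=7, seat 2=9, seat 3=10, seat 4=6, seat 5=8, seat 6=11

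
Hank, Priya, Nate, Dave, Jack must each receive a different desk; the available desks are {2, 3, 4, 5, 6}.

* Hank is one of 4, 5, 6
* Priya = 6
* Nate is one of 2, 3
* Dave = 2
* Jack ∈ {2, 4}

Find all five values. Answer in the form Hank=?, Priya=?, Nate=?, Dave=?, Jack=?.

Hank=5, Priya=6, Nate=3, Dave=2, Jack=4

Priya's domain is down to {6}, so Priya = 6. So Hank can't be 6.
Dave has just one choice, so Dave = 2. Strike 2 from Nate, Jack.
Jack's domain is down to {4}, so Jack = 4. Eliminate 4 elsewhere: Hank.
Hank has just one choice, so Hank = 5.
Nate's domain is down to {3}, so Nate = 3.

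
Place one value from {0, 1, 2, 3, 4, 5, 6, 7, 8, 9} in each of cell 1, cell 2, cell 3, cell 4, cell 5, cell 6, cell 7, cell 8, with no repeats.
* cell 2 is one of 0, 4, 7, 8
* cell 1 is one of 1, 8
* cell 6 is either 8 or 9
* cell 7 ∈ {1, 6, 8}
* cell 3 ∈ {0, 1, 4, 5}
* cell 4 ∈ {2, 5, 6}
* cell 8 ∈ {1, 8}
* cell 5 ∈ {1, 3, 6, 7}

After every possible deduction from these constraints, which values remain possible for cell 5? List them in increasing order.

3, 7

cell 1 and cell 8 share exactly the 2 values {1, 8}; by pigeonhole those values go to them, so strike 1, 8 from cell 2, cell 3, cell 5, cell 6, cell 7.
That leaves cell 6 = 9.
cell 7's domain is down to {6}, so cell 7 = 6. Strike 6 from cell 4, cell 5.
No further eliminations apply; cell 5 can still be any of 3, 7.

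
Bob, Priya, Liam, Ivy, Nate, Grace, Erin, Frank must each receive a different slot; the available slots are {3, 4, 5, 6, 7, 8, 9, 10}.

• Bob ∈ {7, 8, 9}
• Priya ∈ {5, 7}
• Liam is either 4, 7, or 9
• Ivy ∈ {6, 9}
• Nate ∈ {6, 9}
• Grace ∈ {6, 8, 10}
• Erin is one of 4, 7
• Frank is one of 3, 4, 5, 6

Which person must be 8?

Bob

Among the 8 variables, 3 fits only Frank (and all 8 values in {3, 4, 5, 6, 7, 8, 9, 10} must be used), so Frank = 3.
Among the 7 still-open variables, 5 fits only Priya (and all 7 values in {4, 5, 6, 7, 8, 9, 10} must be used), so Priya = 5.
The 6 still-open variables together cover exactly {4, 6, 7, 8, 9, 10} — 6 values for 6 variables — and 10 appears only in Grace's list, so Grace = 10.
The 5 still-open variables draw from only 5 values {4, 6, 7, 8, 9}, so each is used; only Bob can be 8, hence Bob = 8.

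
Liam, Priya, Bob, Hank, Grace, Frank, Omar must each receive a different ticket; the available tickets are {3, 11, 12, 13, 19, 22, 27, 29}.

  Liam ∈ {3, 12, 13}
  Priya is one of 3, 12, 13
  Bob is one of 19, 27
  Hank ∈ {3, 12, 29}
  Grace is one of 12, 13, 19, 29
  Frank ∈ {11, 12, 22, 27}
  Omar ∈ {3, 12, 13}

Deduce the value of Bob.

27

Liam, Priya, Omar share exactly the 3 values {3, 12, 13}; by pigeonhole those values go to them, so strike 3, 12, 13 from Hank, Grace, Frank.
Hank has just one choice, so Hank = 29. So Grace can't be 29.
That leaves Grace = 19. Remove 19 from Bob.
So Bob = 27.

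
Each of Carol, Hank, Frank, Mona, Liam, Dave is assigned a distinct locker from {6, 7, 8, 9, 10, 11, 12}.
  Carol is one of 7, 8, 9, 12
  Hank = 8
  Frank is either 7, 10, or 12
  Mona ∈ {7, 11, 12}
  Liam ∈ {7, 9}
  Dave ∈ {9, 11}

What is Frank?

Hank must be 8 (only option left). Strike 8 from Carol.
The 5 still-open variables draw from only 5 values {7, 9, 10, 11, 12}, so each is used; only Frank can be 10, hence Frank = 10.

10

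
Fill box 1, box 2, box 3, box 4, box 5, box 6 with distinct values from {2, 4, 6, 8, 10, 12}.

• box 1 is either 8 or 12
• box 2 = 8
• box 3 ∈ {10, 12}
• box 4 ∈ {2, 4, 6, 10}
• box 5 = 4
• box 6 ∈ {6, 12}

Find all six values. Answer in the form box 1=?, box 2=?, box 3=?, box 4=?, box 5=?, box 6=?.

box 2's domain is down to {8}, so box 2 = 8. Eliminate 8 elsewhere: box 1.
box 5 has just one choice, so box 5 = 4. Strike 4 from box 4.
box 1's domain is down to {12}, so box 1 = 12. Remove 12 from box 3, box 6.
That leaves box 3 = 10. Eliminate 10 elsewhere: box 4.
box 6 has just one choice, so box 6 = 6. Strike 6 from box 4.
box 4's domain is down to {2}, so box 4 = 2.

box 1=12, box 2=8, box 3=10, box 4=2, box 5=4, box 6=6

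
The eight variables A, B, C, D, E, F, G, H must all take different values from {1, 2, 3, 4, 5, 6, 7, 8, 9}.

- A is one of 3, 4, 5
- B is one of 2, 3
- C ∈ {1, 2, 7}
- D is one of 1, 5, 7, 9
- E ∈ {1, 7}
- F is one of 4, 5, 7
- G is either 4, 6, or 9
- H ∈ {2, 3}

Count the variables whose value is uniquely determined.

2

The 8 variables together cover exactly {1, 2, 3, 4, 5, 6, 7, 9} — 8 values for 8 variables — and 6 appears only in G's list, so G = 6.
Among the 7 still-open variables, 9 fits only D (and all 7 values in {1, 2, 3, 4, 5, 7, 9} must be used), so D = 9.
B and H share exactly the 2 values {2, 3}; by pigeonhole those values go to them, so strike 2, 3 from A, C.
C and E share exactly the 2 values {1, 7}; by pigeonhole those values go to them, so strike 1, 7 from F.
Determined: D=9, G=6. The other variables each still have more than one consistent value. That makes 2.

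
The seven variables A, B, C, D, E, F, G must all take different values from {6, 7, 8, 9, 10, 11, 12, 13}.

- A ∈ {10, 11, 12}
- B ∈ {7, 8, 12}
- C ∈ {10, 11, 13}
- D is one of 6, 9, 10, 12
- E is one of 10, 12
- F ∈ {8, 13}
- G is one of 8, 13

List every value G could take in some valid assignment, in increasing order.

8, 13

The 2 variables F and G are confined to {8, 13}, which locks those values in; drop them from B, C.
The 3 variables A, C, E are confined to {10, 11, 12}, which locks those values in; drop them from B, D.
B has just one choice, so B = 7.
No further eliminations apply; G can still be any of 8, 13.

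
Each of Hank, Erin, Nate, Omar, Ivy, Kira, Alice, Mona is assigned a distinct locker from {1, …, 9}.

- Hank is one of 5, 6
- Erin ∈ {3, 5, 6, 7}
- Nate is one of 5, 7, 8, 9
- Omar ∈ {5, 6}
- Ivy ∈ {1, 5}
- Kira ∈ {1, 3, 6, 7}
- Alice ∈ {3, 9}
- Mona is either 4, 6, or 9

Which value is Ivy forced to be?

1

The 8 variables together cover exactly {1, 3, 4, 5, 6, 7, 8, 9} — 8 values for 8 variables — and 4 appears only in Mona's list, so Mona = 4.
The 7 still-open variables together cover exactly {1, 3, 5, 6, 7, 8, 9} — 7 values for 7 variables — and 8 appears only in Nate's list, so Nate = 8.
Among the 6 still-open variables, 9 fits only Alice (and all 6 values in {1, 3, 5, 6, 7, 9} must be used), so Alice = 9.
The 2 variables Hank and Omar are confined to {5, 6}, which locks those values in; drop them from Erin, Ivy, Kira.
So Ivy = 1.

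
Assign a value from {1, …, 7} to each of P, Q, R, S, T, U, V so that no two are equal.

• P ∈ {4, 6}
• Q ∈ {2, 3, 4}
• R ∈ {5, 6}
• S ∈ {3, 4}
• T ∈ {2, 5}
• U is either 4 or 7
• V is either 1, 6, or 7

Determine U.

7

The 7 variables draw from only 7 values {1, 2, 3, 4, 5, 6, 7}, so each is used; only V can be 1, hence V = 1.
Among the 6 still-open variables, 7 fits only U (and all 6 values in {2, 3, 4, 5, 6, 7} must be used), so U = 7.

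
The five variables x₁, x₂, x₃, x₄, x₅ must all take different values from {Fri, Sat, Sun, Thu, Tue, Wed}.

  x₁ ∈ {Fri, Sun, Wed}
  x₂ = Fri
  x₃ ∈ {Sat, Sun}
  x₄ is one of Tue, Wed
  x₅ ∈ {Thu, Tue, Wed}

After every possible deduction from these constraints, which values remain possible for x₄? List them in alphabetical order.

Tue, Wed

x₂'s domain is down to {Fri}, so x₂ = Fri. Remove Fri from x₁.
No further eliminations apply; x₄ can still be any of Tue, Wed.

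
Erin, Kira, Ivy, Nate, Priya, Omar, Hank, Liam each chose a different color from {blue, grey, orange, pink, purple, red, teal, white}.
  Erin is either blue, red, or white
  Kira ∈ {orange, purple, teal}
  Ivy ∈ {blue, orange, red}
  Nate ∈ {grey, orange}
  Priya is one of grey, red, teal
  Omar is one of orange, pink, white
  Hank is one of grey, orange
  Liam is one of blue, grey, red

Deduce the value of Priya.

Among the 8 variables, pink fits only Omar (and all 8 values in {blue, grey, orange, pink, purple, red, teal, white} must be used), so Omar = pink.
Among the 7 still-open variables, purple fits only Kira (and all 7 values in {blue, grey, orange, purple, red, teal, white} must be used), so Kira = purple.
Among the 6 still-open variables, teal fits only Priya (and all 6 values in {blue, grey, orange, red, teal, white} must be used), so Priya = teal.

teal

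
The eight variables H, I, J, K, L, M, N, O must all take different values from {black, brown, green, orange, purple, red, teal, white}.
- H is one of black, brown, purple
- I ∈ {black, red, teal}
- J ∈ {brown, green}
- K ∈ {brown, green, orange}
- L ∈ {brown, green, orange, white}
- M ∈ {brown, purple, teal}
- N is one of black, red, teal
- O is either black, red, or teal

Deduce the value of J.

green

Among the 8 variables, white fits only L (and all 8 values in {black, brown, green, orange, purple, red, teal, white} must be used), so L = white.
Among the 7 still-open variables, orange fits only K (and all 7 values in {black, brown, green, orange, purple, red, teal} must be used), so K = orange.
The 6 still-open variables together cover exactly {black, brown, green, purple, red, teal} — 6 values for 6 variables — and green appears only in J's list, so J = green.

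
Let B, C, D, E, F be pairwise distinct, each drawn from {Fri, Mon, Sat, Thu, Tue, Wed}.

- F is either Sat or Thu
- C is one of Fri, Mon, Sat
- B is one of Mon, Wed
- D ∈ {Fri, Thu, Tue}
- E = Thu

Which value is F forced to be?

Sat

E has just one choice, so E = Thu. So D, F can't be Thu.
So F = Sat.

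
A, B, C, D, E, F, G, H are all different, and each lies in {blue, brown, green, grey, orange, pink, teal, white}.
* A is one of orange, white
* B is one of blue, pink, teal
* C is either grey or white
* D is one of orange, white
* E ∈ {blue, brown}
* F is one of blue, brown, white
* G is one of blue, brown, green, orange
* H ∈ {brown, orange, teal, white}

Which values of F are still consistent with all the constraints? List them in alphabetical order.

blue, brown

The 8 variables draw from only 8 values {blue, brown, green, grey, orange, pink, teal, white}, so each is used; only G can be green, hence G = green.
The 7 still-open variables together cover exactly {blue, brown, grey, orange, pink, teal, white} — 7 values for 7 variables — and grey appears only in C's list, so C = grey.
Among the 6 still-open variables, pink fits only B (and all 6 values in {blue, brown, orange, pink, teal, white} must be used), so B = pink.
Among the 5 still-open variables, teal fits only H (and all 5 values in {blue, brown, orange, teal, white} must be used), so H = teal.
A and D between them cover only {orange, white} — a naked pair. Remove those values from F.
No further eliminations apply; F can still be any of blue, brown.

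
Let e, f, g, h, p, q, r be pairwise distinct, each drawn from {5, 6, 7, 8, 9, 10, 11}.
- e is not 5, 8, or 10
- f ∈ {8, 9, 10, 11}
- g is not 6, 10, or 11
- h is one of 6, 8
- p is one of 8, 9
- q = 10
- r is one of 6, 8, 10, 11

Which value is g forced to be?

q's domain is down to {10}, so q = 10. So f, r can't be 10.
The 6 still-open variables draw from only 6 values {5, 6, 7, 8, 9, 11}, so each is used; only g can be 5, hence g = 5.

5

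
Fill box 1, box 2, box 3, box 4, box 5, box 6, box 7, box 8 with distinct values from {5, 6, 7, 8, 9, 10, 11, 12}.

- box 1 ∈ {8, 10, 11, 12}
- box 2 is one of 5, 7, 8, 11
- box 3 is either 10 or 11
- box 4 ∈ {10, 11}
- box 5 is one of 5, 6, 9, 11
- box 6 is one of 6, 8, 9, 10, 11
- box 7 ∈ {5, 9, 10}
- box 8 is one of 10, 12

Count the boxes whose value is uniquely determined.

3

Among the 8 variables, 7 fits only box 2 (and all 8 values in {5, 6, 7, 8, 9, 10, 11, 12} must be used), so box 2 = 7.
The 2 variables box 3 and box 4 are confined to {10, 11}, which locks those values in; drop them from box 1, box 5, box 6, box 7, box 8.
That leaves box 8 = 12. Strike 12 from box 1.
That leaves box 1 = 8. Strike 8 from box 6.
Determined: box 1=8, box 2=7, box 8=12. The other boxes each still have more than one consistent value. That makes 3.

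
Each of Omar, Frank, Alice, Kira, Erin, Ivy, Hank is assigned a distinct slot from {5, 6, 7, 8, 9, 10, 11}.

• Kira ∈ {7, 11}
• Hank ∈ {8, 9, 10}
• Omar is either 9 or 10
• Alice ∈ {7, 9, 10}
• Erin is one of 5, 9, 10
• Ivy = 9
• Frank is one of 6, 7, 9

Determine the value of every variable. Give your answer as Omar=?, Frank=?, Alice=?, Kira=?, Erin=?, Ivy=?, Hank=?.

Omar=10, Frank=6, Alice=7, Kira=11, Erin=5, Ivy=9, Hank=8

Ivy's domain is down to {9}, so Ivy = 9. Remove 9 from Omar, Frank, Alice, Erin, Hank.
Omar must be 10 (only option left). Remove 10 from Alice, Erin, Hank.
Alice's domain is down to {7}, so Alice = 7. Strike 7 from Frank, Kira.
That leaves Kira = 11.
Erin's domain is down to {5}, so Erin = 5.
Hank has just one choice, so Hank = 8.
That leaves Frank = 6.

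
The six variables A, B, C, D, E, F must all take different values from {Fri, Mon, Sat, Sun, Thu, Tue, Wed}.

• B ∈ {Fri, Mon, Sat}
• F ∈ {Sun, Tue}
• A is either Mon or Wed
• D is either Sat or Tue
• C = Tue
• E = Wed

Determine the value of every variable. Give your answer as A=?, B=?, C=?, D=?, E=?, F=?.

C's domain is down to {Tue}, so C = Tue. So D, F can't be Tue.
D has just one choice, so D = Sat. Strike Sat from B.
E must be Wed (only option left). Remove Wed from A.
F has just one choice, so F = Sun.
A's domain is down to {Mon}, so A = Mon. So B can't be Mon.
That leaves B = Fri.

A=Mon, B=Fri, C=Tue, D=Sat, E=Wed, F=Sun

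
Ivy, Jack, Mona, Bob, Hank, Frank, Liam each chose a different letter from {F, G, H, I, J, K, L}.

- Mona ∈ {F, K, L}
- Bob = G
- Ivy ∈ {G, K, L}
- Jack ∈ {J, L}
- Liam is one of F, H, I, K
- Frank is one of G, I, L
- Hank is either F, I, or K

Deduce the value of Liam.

H

Bob's domain is down to {G}, so Bob = G. Eliminate G elsewhere: Ivy, Frank.
Among the 6 still-open variables, H fits only Liam (and all 6 values in {F, H, I, J, K, L} must be used), so Liam = H.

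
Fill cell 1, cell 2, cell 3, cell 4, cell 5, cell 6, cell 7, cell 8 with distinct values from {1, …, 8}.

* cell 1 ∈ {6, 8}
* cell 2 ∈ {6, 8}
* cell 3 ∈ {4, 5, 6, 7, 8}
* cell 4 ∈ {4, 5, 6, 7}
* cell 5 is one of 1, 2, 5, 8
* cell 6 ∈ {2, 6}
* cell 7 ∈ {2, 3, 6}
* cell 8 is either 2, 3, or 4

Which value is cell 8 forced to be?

The 8 variables draw from only 8 values {1, 2, 3, 4, 5, 6, 7, 8}, so each is used; only cell 5 can be 1, hence cell 5 = 1.
cell 1 and cell 2 share exactly the 2 values {6, 8}; by pigeonhole those values go to them, so strike 6, 8 from cell 3, cell 4, cell 6, cell 7.
That leaves cell 6 = 2. Remove 2 from cell 7, cell 8.
cell 7 must be 3 (only option left). So cell 8 can't be 3.
So cell 8 = 4.

4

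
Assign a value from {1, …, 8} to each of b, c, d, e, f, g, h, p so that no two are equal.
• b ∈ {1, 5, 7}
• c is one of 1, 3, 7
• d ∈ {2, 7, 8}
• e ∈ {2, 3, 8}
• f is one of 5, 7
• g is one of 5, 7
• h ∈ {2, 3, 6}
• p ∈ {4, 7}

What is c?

3

Among the 8 variables, 4 fits only p (and all 8 values in {1, 2, 3, 4, 5, 6, 7, 8} must be used), so p = 4.
The 7 still-open variables together cover exactly {1, 2, 3, 5, 6, 7, 8} — 7 values for 7 variables — and 6 appears only in h's list, so h = 6.
f and g between them cover only {5, 7} — a naked pair. Remove those values from b, c, d.
That leaves b = 1. So c can't be 1.
So c = 3.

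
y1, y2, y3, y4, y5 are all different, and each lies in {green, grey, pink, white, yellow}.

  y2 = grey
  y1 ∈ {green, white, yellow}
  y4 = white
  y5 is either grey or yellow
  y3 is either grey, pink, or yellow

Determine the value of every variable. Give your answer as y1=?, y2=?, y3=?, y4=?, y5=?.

y1=green, y2=grey, y3=pink, y4=white, y5=yellow

y2's domain is down to {grey}, so y2 = grey. Eliminate grey elsewhere: y3, y5.
y4's domain is down to {white}, so y4 = white. Remove white from y1.
y5's domain is down to {yellow}, so y5 = yellow. So y1, y3 can't be yellow.
That leaves y1 = green.
y3 has just one choice, so y3 = pink.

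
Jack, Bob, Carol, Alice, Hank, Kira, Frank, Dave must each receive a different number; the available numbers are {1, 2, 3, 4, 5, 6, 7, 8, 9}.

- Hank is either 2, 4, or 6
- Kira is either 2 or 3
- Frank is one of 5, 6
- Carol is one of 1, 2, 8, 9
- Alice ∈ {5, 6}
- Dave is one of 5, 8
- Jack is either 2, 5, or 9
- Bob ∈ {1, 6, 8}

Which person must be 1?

Bob

The 8 variables together cover exactly {1, 2, 3, 4, 5, 6, 8, 9} — 8 values for 8 variables — and 3 appears only in Kira's list, so Kira = 3.
The 7 still-open variables draw from only 7 values {1, 2, 4, 5, 6, 8, 9}, so each is used; only Hank can be 4, hence Hank = 4.
The 2 variables Alice and Frank are confined to {5, 6}, which locks those values in; drop them from Jack, Bob, Dave.
That leaves Dave = 8. Eliminate 8 elsewhere: Bob, Carol.
So 1 goes to Bob.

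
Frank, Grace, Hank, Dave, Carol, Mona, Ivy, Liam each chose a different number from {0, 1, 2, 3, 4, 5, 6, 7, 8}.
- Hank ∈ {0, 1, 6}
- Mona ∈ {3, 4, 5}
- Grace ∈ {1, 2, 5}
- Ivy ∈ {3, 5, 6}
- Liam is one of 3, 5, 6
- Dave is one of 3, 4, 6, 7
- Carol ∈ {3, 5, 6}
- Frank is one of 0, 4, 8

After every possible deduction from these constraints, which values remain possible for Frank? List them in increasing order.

Carol, Ivy, Liam share exactly the 3 values {3, 5, 6}; by pigeonhole those values go to them, so strike 3, 5, 6 from Grace, Hank, Dave, Mona.
Mona's domain is down to {4}, so Mona = 4. Remove 4 from Frank, Dave.
Dave has just one choice, so Dave = 7.
No further eliminations apply; Frank can still be any of 0, 8.

0, 8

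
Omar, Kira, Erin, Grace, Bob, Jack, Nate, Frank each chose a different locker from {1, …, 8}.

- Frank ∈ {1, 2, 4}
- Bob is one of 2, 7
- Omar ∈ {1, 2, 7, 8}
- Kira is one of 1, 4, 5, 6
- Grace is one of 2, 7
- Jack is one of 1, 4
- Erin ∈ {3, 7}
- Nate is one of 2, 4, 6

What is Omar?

8

Among the 8 variables, 3 fits only Erin (and all 8 values in {1, 2, 3, 4, 5, 6, 7, 8} must be used), so Erin = 3.
The 7 still-open variables draw from only 7 values {1, 2, 4, 5, 6, 7, 8}, so each is used; only Kira can be 5, hence Kira = 5.
Among the 6 still-open variables, 6 fits only Nate (and all 6 values in {1, 2, 4, 6, 7, 8} must be used), so Nate = 6.
The 5 still-open variables together cover exactly {1, 2, 4, 7, 8} — 5 values for 5 variables — and 8 appears only in Omar's list, so Omar = 8.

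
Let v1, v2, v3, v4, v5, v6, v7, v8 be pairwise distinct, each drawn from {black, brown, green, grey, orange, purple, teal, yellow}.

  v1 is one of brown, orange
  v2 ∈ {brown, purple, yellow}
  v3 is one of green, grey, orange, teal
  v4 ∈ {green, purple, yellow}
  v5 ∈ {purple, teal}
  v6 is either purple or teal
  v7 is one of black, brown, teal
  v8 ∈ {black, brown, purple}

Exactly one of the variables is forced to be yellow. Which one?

v2

The 8 variables draw from only 8 values {black, brown, green, grey, orange, purple, teal, yellow}, so each is used; only v3 can be grey, hence v3 = grey.
Among the 7 still-open variables, green fits only v4 (and all 7 values in {black, brown, green, orange, purple, teal, yellow} must be used), so v4 = green.
The 6 still-open variables draw from only 6 values {black, brown, orange, purple, teal, yellow}, so each is used; only v1 can be orange, hence v1 = orange.
Among the 5 still-open variables, yellow fits only v2 (and all 5 values in {black, brown, purple, teal, yellow} must be used), so v2 = yellow.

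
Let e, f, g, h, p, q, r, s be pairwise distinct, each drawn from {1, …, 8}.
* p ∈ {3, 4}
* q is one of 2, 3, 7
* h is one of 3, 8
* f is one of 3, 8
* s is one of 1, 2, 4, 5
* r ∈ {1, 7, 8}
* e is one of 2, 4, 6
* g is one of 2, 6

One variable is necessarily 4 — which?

p

The 8 variables together cover exactly {1, 2, 3, 4, 5, 6, 7, 8} — 8 values for 8 variables — and 5 appears only in s's list, so s = 5.
Among the 7 still-open variables, 1 fits only r (and all 7 values in {1, 2, 3, 4, 6, 7, 8} must be used), so r = 1.
The 6 still-open variables draw from only 6 values {2, 3, 4, 6, 7, 8}, so each is used; only q can be 7, hence q = 7.
f and h between them cover only {3, 8} — a naked pair. Remove those values from p.
So 4 goes to p.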